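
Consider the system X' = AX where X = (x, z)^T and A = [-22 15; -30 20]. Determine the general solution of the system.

x(t) = -K_1e^(-t)sin(3t) - 2K_1e^(-t)cos(3t) - 2K_2e^(-t)sin(3t) + K_2e^(-t)cos(3t), z(t) = -K_1e^(-t)sin(3t) - 3K_1e^(-t)cos(3t) - 3K_2e^(-t)sin(3t) + K_2e^(-t)cos(3t)

Coefficient matrix A = [[-22, 15], [-30, 20]].
Characteristic polynomial det(A - λI) = λ^2 + 2λ + 10 = 0.
Eigenvalues λ = -1 ± 3i (complex conjugate pair).
For λ=-1+3i: an eigenvector is (-2,-3) - i(-1,-1) = (-2 + i, -3 + i).
A real fundamental pair from Re and Im of e^((-1+3i)t)v: X_1 = e^(-t)(cos(3t)·(-2,-3) + sin(3t)·(-1,-1)), X_2 = e^(-t)(sin(3t)·(-2,-3) - cos(3t)·(-1,-1)).
General solution: K_1X_1 + K_2X_2.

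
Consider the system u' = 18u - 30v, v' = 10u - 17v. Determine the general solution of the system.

Coefficient matrix A = [[18, -30], [10, -17]].
Characteristic polynomial det(A - λI) = λ^2 - λ - 6 = 0.
Eigenvalues λ = 3, -2.
For λ=3: (A-λI) row 1 is [15, -30], so an eigenvector is (-2, -1).
For λ=-2: (A-λI) row 1 is [20, -30], so an eigenvector is (-3, -2).
General solution: C_1e^(3t)(-2,-1) + C_2e^(-2t)(-3,-2).

u(t) = -2C_1e^(3t) - 3C_2e^(-2t), v(t) = -C_1e^(3t) - 2C_2e^(-2t)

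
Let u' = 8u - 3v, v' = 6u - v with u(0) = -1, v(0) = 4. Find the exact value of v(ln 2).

A = [[8,-3],[6,-1]]; eigenvalues λ = 5, 2.
Eigenvectors: (-1,-1) for λ=5, (-1,-2) for λ=2.
From the initial condition, c_1 = 6, c_2 = -5.
v(ln 2) = (6)(2^5)(-1) + (-5)(2^2)(-2) = -152.

-152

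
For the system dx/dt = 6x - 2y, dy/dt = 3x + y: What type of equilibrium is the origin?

unstable node

A = [[6,-2],[3,1]]; det(A-λI) = λ^2 - 7λ + 12.
λ = 3, 4: both positive.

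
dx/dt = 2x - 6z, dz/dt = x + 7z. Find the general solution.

Coefficient matrix A = [[2, -6], [1, 7]].
Characteristic polynomial det(A - λI) = λ^2 - 9λ + 20 = 0.
Eigenvalues λ = 5, 4.
For λ=5: (A-λI) row 1 is [-3, -6], so an eigenvector is (-2, 1).
For λ=4: (A-λI) row 1 is [-2, -6], so an eigenvector is (-3, 1).
General solution: C_1e^(5t)(-2,1) + C_2e^(4t)(-3,1).

x(t) = -2C_1e^(5t) - 3C_2e^(4t), z(t) = C_1e^(5t) + C_2e^(4t)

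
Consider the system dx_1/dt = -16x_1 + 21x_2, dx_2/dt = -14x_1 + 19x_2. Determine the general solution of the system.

Coefficient matrix A = [[-16, 21], [-14, 19]].
Characteristic polynomial det(A - λI) = λ^2 - 3λ - 10 = 0.
Eigenvalues λ = -2, 5.
For λ=-2: (A-λI) row 1 is [-14, 21], so an eigenvector is (-3, -2).
For λ=5: (A-λI) row 1 is [-21, 21], so an eigenvector is (-1, -1).
General solution: K_1e^(-2t)(-3,-2) + K_2e^(5t)(-1,-1).

x_1(t) = -3K_1e^(-2t) - K_2e^(5t), x_2(t) = -2K_1e^(-2t) - K_2e^(5t)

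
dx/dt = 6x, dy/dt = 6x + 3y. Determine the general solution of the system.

Coefficient matrix A = [[6, 0], [6, 3]].
Characteristic polynomial det(A - λI) = λ^2 - 9λ + 18 = 0.
Eigenvalues λ = 6, 3.
For λ=6: (A-λI) row 2 is [6, -3], so an eigenvector is (1, 2).
For λ=3: (A-λI) row 1 is [3, 0], so an eigenvector is (0, 1).
General solution: C_1e^(6t)(1,2) + C_2e^(3t)(0,1).

x(t) = C_1e^(6t), y(t) = 2C_1e^(6t) + C_2e^(3t)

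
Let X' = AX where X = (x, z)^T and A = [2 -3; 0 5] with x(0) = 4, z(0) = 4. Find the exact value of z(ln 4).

A = [[2,-3],[0,5]]; eigenvalues λ = 2, 5.
Eigenvectors: (-1,0) for λ=2, (-1,1) for λ=5.
From the initial condition, c_1 = -8, c_2 = 4.
z(ln 4) = (-8)(4^2)(0) + (4)(4^5)(1) = 4096.

4096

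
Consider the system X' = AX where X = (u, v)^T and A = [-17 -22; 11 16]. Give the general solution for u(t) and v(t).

Coefficient matrix A = [[-17, -22], [11, 16]].
Characteristic polynomial det(A - λI) = λ^2 + λ - 30 = 0.
Eigenvalues λ = 5, -6.
For λ=5: (A-λI) row 1 is [-22, -22], so an eigenvector is (1, -1).
For λ=-6: (A-λI) row 1 is [-11, -22], so an eigenvector is (2, -1).
General solution: c_1e^(5t)(1,-1) + c_2e^(-6t)(2,-1).

u(t) = c_1e^(5t) + 2c_2e^(-6t), v(t) = -c_1e^(5t) - c_2e^(-6t)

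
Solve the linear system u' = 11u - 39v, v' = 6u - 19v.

u(t) = 3c_1e^(-4t)sin(3t) - 2c_1e^(-4t)cos(3t) - 2c_2e^(-4t)sin(3t) - 3c_2e^(-4t)cos(3t), v(t) = c_1e^(-4t)sin(3t) - c_1e^(-4t)cos(3t) - c_2e^(-4t)sin(3t) - c_2e^(-4t)cos(3t)

Coefficient matrix A = [[11, -39], [6, -19]].
Characteristic polynomial det(A - λI) = λ^2 + 8λ + 25 = 0.
Eigenvalues λ = -4 ± 3i (complex conjugate pair).
For λ=-4+3i: an eigenvector is (-2,-1) - i(3,1) = (-2 - 3i, -1 - i).
A real fundamental pair from Re and Im of e^((-4+3i)t)v: X_1 = e^(-4t)(cos(3t)·(-2,-1) + sin(3t)·(3,1)), X_2 = e^(-4t)(sin(3t)·(-2,-1) - cos(3t)·(3,1)).
General solution: c_1X_1 + c_2X_2.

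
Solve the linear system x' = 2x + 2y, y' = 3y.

x(t) = -C_1e^(2t) + 2C_2e^(3t), y(t) = C_2e^(3t)

Coefficient matrix A = [[2, 2], [0, 3]].
Characteristic polynomial det(A - λI) = λ^2 - 5λ + 6 = 0.
Eigenvalues λ = 2, 3.
For λ=2: (A-λI) row 1 is [0, 2], so an eigenvector is (-1, 0).
For λ=3: (A-λI) row 1 is [-1, 2], so an eigenvector is (2, 1).
General solution: C_1e^(2t)(-1,0) + C_2e^(3t)(2,1).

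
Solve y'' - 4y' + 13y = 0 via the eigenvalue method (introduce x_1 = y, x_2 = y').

y(t) = c_1e^(2t)cos(3t) + c_2e^(2t)sin(3t)

Let x_1 = y, x_2 = y'. Then x_1' = x_2 and x_2' = -13x_1 + 4x_2.
A = [[0,1],[-13,4]]; det(A-λI) = λ^2 - 4λ + 13.
Eigenvalues λ = 2 ± 3i.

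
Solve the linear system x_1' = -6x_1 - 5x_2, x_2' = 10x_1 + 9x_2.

x_1(t) = C_1e^(4t) - C_2e^(-t), x_2(t) = -2C_1e^(4t) + C_2e^(-t)

Coefficient matrix A = [[-6, -5], [10, 9]].
Characteristic polynomial det(A - λI) = λ^2 - 3λ - 4 = 0.
Eigenvalues λ = 4, -1.
For λ=4: (A-λI) row 1 is [-10, -5], so an eigenvector is (1, -2).
For λ=-1: (A-λI) row 1 is [-5, -5], so an eigenvector is (-1, 1).
General solution: C_1e^(4t)(1,-2) + C_2e^(-t)(-1,1).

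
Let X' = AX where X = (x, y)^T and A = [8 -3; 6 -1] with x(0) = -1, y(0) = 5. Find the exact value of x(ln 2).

-200

A = [[8,-3],[6,-1]]; eigenvalues λ = 2, 5.
Eigenvectors: (-1,-2) for λ=2, (-1,-1) for λ=5.
From the initial condition, c_1 = -6, c_2 = 7.
x(ln 2) = (-6)(2^2)(-1) + (7)(2^5)(-1) = -200.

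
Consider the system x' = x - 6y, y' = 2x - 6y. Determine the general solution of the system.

Coefficient matrix A = [[1, -6], [2, -6]].
Characteristic polynomial det(A - λI) = λ^2 + 5λ + 6 = 0.
Eigenvalues λ = -3, -2.
For λ=-3: (A-λI) row 1 is [4, -6], so an eigenvector is (3, 2).
For λ=-2: (A-λI) row 1 is [3, -6], so an eigenvector is (2, 1).
General solution: c_1e^(-3t)(3,2) + c_2e^(-2t)(2,1).

x(t) = 3c_1e^(-3t) + 2c_2e^(-2t), y(t) = 2c_1e^(-3t) + c_2e^(-2t)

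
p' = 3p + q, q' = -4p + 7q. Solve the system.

p(t) = c_1e^(5t) + c_2te^(5t) - 2c_2e^(5t), q(t) = 2c_1e^(5t) + 2c_2te^(5t) - 3c_2e^(5t)

Coefficient matrix A = [[3, 1], [-4, 7]].
Characteristic polynomial det(A - λI) = λ^2 - 10λ + 25 = 0.
Single eigenvalue λ = 5 with algebraic multiplicity 2.
Eigenvector v = (1,2); generalized eigenvector w with (A-λI)w=v is (-2,-3).
General solution: e^(5t)[c_1·v + c_2·(t·v + w)].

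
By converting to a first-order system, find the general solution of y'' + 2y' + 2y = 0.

Let x_1 = y, x_2 = y'. Then x_1' = x_2 and x_2' = -2x_1 - 2x_2.
A = [[0,1],[-2,-2]]; det(A-λI) = λ^2 + 2λ + 2.
Eigenvalues λ = -1 ± i.

y(t) = K_1e^(-t)cos(t) + K_2e^(-t)sin(t)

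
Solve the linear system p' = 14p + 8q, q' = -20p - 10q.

Coefficient matrix A = [[14, 8], [-20, -10]].
Characteristic polynomial det(A - λI) = λ^2 - 4λ + 20 = 0.
Eigenvalues λ = 2 ± 4i (complex conjugate pair).
For λ=2+4i: an eigenvector is (-1,2) - i(1,-1) = (-1 - i, 2 + i).
A real fundamental pair from Re and Im of e^((2+4i)t)v: X_1 = e^(2t)(cos(4t)·(-1,2) + sin(4t)·(1,-1)), X_2 = e^(2t)(sin(4t)·(-1,2) - cos(4t)·(1,-1)).
General solution: K_1X_1 + K_2X_2.

p(t) = K_1e^(2t)sin(4t) - K_1e^(2t)cos(4t) - K_2e^(2t)sin(4t) - K_2e^(2t)cos(4t), q(t) = -K_1e^(2t)sin(4t) + 2K_1e^(2t)cos(4t) + 2K_2e^(2t)sin(4t) + K_2e^(2t)cos(4t)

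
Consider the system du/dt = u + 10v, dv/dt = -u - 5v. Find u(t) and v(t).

u(t) = 3K_1e^(-2t)sin(t) + K_1e^(-2t)cos(t) + K_2e^(-2t)sin(t) - 3K_2e^(-2t)cos(t), v(t) = -K_1e^(-2t)sin(t) + K_2e^(-2t)cos(t)

Coefficient matrix A = [[1, 10], [-1, -5]].
Characteristic polynomial det(A - λI) = λ^2 + 4λ + 5 = 0.
Eigenvalues λ = -2 ± i (complex conjugate pair).
For λ=-2+i: an eigenvector is (1,0) - i(3,-1) = (1 - 3i, 0 + i).
A real fundamental pair from Re and Im of e^((-2+i)t)v: X_1 = e^(-2t)(cos(t)·(1,0) + sin(t)·(3,-1)), X_2 = e^(-2t)(sin(t)·(1,0) - cos(t)·(3,-1)).
General solution: K_1X_1 + K_2X_2.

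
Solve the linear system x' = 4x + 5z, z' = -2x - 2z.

x(t) = 2K_1e^(t)sin(t) - K_1e^(t)cos(t) - K_2e^(t)sin(t) - 2K_2e^(t)cos(t), z(t) = -K_1e^(t)sin(t) + K_1e^(t)cos(t) + K_2e^(t)sin(t) + K_2e^(t)cos(t)

Coefficient matrix A = [[4, 5], [-2, -2]].
Characteristic polynomial det(A - λI) = λ^2 - 2λ + 2 = 0.
Eigenvalues λ = 1 ± i (complex conjugate pair).
For λ=1+i: an eigenvector is (-1,1) - i(2,-1) = (-1 - 2i, 1 + i).
A real fundamental pair from Re and Im of e^((1+i)t)v: X_1 = e^(t)(cos(t)·(-1,1) + sin(t)·(2,-1)), X_2 = e^(t)(sin(t)·(-1,1) - cos(t)·(2,-1)).
General solution: K_1X_1 + K_2X_2.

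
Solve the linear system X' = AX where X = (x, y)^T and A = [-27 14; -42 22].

Coefficient matrix A = [[-27, 14], [-42, 22]].
Characteristic polynomial det(A - λI) = λ^2 + 5λ - 6 = 0.
Eigenvalues λ = -6, 1.
For λ=-6: (A-λI) row 1 is [-21, 14], so an eigenvector is (-2, -3).
For λ=1: (A-λI) row 1 is [-28, 14], so an eigenvector is (-1, -2).
General solution: C_1e^(-6t)(-2,-3) + C_2e^(t)(-1,-2).

x(t) = -2C_1e^(-6t) - C_2e^(t), y(t) = -3C_1e^(-6t) - 2C_2e^(t)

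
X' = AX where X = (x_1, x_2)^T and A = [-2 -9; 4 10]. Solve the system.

Coefficient matrix A = [[-2, -9], [4, 10]].
Characteristic polynomial det(A - λI) = λ^2 - 8λ + 16 = 0.
Single eigenvalue λ = 4 with algebraic multiplicity 2.
Eigenvector v = (3,-2); generalized eigenvector w with (A-λI)w=v is (1,-1).
General solution: e^(4t)[c_1·v + c_2·(t·v + w)].

x_1(t) = 3c_1e^(4t) + 3c_2te^(4t) + c_2e^(4t), x_2(t) = -2c_1e^(4t) - 2c_2te^(4t) - c_2e^(4t)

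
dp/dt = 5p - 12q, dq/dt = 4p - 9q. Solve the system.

p(t) = 2C_1e^(-t) - 3C_2e^(-3t), q(t) = C_1e^(-t) - 2C_2e^(-3t)

Coefficient matrix A = [[5, -12], [4, -9]].
Characteristic polynomial det(A - λI) = λ^2 + 4λ + 3 = 0.
Eigenvalues λ = -1, -3.
For λ=-1: (A-λI) row 1 is [6, -12], so an eigenvector is (2, 1).
For λ=-3: (A-λI) row 1 is [8, -12], so an eigenvector is (-3, -2).
General solution: C_1e^(-t)(2,1) + C_2e^(-3t)(-3,-2).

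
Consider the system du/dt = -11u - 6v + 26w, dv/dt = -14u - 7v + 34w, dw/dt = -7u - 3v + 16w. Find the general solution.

u(t) = -K_1e^(3t) + 2K_2e^(-4t) + 2K_3e^(-t), v(t) = -2K_1e^(3t) + 2K_2e^(-4t) + K_3e^(-t), w(t) = -K_1e^(3t) + K_2e^(-4t) + K_3e^(-t)

Coefficient matrix A = [[-11, -6, 26], [-14, -7, 34], [-7, -3, 16]].
det(A - λI) = 0 gives eigenvalues λ = 3, -4, -1.
For λ=3: eigenvector (-1,-2,-1).
For λ=-4: eigenvector (2,2,1).
For λ=-1: eigenvector (2,1,1).
General solution: K_1e^(3t)(-1,-2,-1) + K_2e^(-4t)(2,2,1) + K_3e^(-t)(2,1,1).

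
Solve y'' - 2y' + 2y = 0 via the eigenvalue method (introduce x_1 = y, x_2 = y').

y(t) = K_1e^(t)cos(t) + K_2e^(t)sin(t)

Let x_1 = y, x_2 = y'. Then x_1' = x_2 and x_2' = -2x_1 + 2x_2.
A = [[0,1],[-2,2]]; det(A-λI) = λ^2 - 2λ + 2.
Eigenvalues λ = 1 ± i.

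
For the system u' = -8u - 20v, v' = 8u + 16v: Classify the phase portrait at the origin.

unstable spiral

A = [[-8,-20],[8,16]]; det(A-λI) = λ^2 - 8λ + 32.
λ = 4 ± 4i: positive real part.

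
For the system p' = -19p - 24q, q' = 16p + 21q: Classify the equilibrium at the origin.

A = [[-19,-24],[16,21]]; det(A-λI) = λ^2 - 2λ - 15.
λ = -3, 5: opposite signs.

saddle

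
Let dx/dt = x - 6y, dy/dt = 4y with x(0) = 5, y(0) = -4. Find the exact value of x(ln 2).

A = [[1,-6],[0,4]]; eigenvalues λ = 4, 1.
Eigenvectors: (2,-1) for λ=4, (1,0) for λ=1.
From the initial condition, c_1 = 4, c_2 = -3.
x(ln 2) = (4)(2^4)(2) + (-3)(2^1)(1) = 122.

122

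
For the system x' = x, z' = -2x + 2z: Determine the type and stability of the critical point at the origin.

A = [[1,0],[-2,2]]; det(A-λI) = λ^2 - 3λ + 2.
λ = 1, 2: both positive.

unstable node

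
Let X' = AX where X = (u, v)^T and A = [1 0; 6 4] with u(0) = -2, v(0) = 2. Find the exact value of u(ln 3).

-6

A = [[1,0],[6,4]]; eigenvalues λ = 4, 1.
Eigenvectors: (0,1) for λ=4, (1,-2) for λ=1.
From the initial condition, c_1 = -2, c_2 = -2.
u(ln 3) = (-2)(3^4)(0) + (-2)(3^1)(1) = -6.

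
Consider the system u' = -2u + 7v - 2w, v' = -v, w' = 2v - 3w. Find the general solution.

u(t) = 5C_1e^(-t) + C_2e^(-2t) + 2C_3e^(-3t), v(t) = C_1e^(-t), w(t) = C_1e^(-t) + C_3e^(-3t)

Coefficient matrix A = [[-2, 7, -2], [0, -1, 0], [0, 2, -3]].
det(A - λI) = 0 gives eigenvalues λ = -1, -2, -3.
For λ=-1: eigenvector (5,1,1).
For λ=-2: eigenvector (1,0,0).
For λ=-3: eigenvector (2,0,1).
General solution: C_1e^(-t)(5,1,1) + C_2e^(-2t)(1,0,0) + C_3e^(-3t)(2,0,1).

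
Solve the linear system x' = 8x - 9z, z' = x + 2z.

x(t) = 3c_1e^(5t) + 3c_2te^(5t) - 2c_2e^(5t), z(t) = c_1e^(5t) + c_2te^(5t) - c_2e^(5t)

Coefficient matrix A = [[8, -9], [1, 2]].
Characteristic polynomial det(A - λI) = λ^2 - 10λ + 25 = 0.
Single eigenvalue λ = 5 with algebraic multiplicity 2.
Eigenvector v = (3,1); generalized eigenvector w with (A-λI)w=v is (-2,-1).
General solution: e^(5t)[c_1·v + c_2·(t·v + w)].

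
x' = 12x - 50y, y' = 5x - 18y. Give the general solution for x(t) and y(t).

Coefficient matrix A = [[12, -50], [5, -18]].
Characteristic polynomial det(A - λI) = λ^2 + 6λ + 34 = 0.
Eigenvalues λ = -3 ± 5i (complex conjugate pair).
For λ=-3+5i: an eigenvector is (-1,0) - i(-3,-1) = (-1 + 3i, 0 + i).
A real fundamental pair from Re and Im of e^((-3+5i)t)v: X_1 = e^(-3t)(cos(5t)·(-1,0) + sin(5t)·(-3,-1)), X_2 = e^(-3t)(sin(5t)·(-1,0) - cos(5t)·(-3,-1)).
General solution: C_1X_1 + C_2X_2.

x(t) = -3C_1e^(-3t)sin(5t) - C_1e^(-3t)cos(5t) - C_2e^(-3t)sin(5t) + 3C_2e^(-3t)cos(5t), y(t) = -C_1e^(-3t)sin(5t) + C_2e^(-3t)cos(5t)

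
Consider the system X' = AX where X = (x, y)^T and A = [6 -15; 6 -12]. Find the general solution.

Coefficient matrix A = [[6, -15], [6, -12]].
Characteristic polynomial det(A - λI) = λ^2 + 6λ + 18 = 0.
Eigenvalues λ = -3 ± 3i (complex conjugate pair).
For λ=-3+3i: an eigenvector is (1,1) - i(-2,-1) = (1 + 2i, 1 + i).
A real fundamental pair from Re and Im of e^((-3+3i)t)v: X_1 = e^(-3t)(cos(3t)·(1,1) + sin(3t)·(-2,-1)), X_2 = e^(-3t)(sin(3t)·(1,1) - cos(3t)·(-2,-1)).
General solution: C_1X_1 + C_2X_2.

x(t) = -2C_1e^(-3t)sin(3t) + C_1e^(-3t)cos(3t) + C_2e^(-3t)sin(3t) + 2C_2e^(-3t)cos(3t), y(t) = -C_1e^(-3t)sin(3t) + C_1e^(-3t)cos(3t) + C_2e^(-3t)sin(3t) + C_2e^(-3t)cos(3t)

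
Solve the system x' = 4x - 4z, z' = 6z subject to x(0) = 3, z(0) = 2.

Coefficient matrix A = [[4, -4], [0, 6]].
Characteristic polynomial det(A - λI) = λ^2 - 10λ + 24 = 0.
Eigenvalues λ = 6, 4.
For λ=6: (A-λI) row 1 is [-2, -4], so an eigenvector is (-2, 1).
For λ=4: (A-λI) row 1 is [0, -4], so an eigenvector is (1, 0).
General solution: C_1e^(6t)(-2,1) + C_2e^(4t)(1,0).
Applying x(0)=3, z(0)=2 gives C_1=2, C_2=7.

x(t) = -4e^(6t) + 7e^(4t), z(t) = 2e^(6t)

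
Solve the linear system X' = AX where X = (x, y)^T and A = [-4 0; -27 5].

Coefficient matrix A = [[-4, 0], [-27, 5]].
Characteristic polynomial det(A - λI) = λ^2 - λ - 20 = 0.
Eigenvalues λ = 5, -4.
For λ=5: (A-λI) row 1 is [-9, 0], so an eigenvector is (0, -1).
For λ=-4: (A-λI) row 2 is [-27, 9], so an eigenvector is (1, 3).
General solution: c_1e^(5t)(0,-1) + c_2e^(-4t)(1,3).

x(t) = c_2e^(-4t), y(t) = -c_1e^(5t) + 3c_2e^(-4t)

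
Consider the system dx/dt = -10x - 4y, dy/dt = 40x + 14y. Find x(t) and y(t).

x(t) = c_1e^(2t)cos(4t) + c_2e^(2t)sin(4t), y(t) = c_1e^(2t)sin(4t) - 3c_1e^(2t)cos(4t) - 3c_2e^(2t)sin(4t) - c_2e^(2t)cos(4t)

Coefficient matrix A = [[-10, -4], [40, 14]].
Characteristic polynomial det(A - λI) = λ^2 - 4λ + 20 = 0.
Eigenvalues λ = 2 ± 4i (complex conjugate pair).
For λ=2+4i: an eigenvector is (1,-3) - i(0,1) = (1, -3 - i).
A real fundamental pair from Re and Im of e^((2+4i)t)v: X_1 = e^(2t)(cos(4t)·(1,-3) + sin(4t)·(0,1)), X_2 = e^(2t)(sin(4t)·(1,-3) - cos(4t)·(0,1)).
General solution: c_1X_1 + c_2X_2.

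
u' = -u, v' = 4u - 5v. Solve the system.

Coefficient matrix A = [[-1, 0], [4, -5]].
Characteristic polynomial det(A - λI) = λ^2 + 6λ + 5 = 0.
Eigenvalues λ = -1, -5.
For λ=-1: (A-λI) row 2 is [4, -4], so an eigenvector is (1, 1).
For λ=-5: (A-λI) row 1 is [4, 0], so an eigenvector is (0, -1).
General solution: K_1e^(-t)(1,1) + K_2e^(-5t)(0,-1).

u(t) = K_1e^(-t), v(t) = K_1e^(-t) - K_2e^(-5t)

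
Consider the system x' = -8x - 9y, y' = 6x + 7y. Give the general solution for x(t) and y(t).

x(t) = -3K_1e^(-2t) - K_2e^(t), y(t) = 2K_1e^(-2t) + K_2e^(t)

Coefficient matrix A = [[-8, -9], [6, 7]].
Characteristic polynomial det(A - λI) = λ^2 + λ - 2 = 0.
Eigenvalues λ = -2, 1.
For λ=-2: (A-λI) row 1 is [-6, -9], so an eigenvector is (-3, 2).
For λ=1: (A-λI) row 1 is [-9, -9], so an eigenvector is (-1, 1).
General solution: K_1e^(-2t)(-3,2) + K_2e^(t)(-1,1).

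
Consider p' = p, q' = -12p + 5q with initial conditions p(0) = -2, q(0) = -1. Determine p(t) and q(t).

p(t) = -2e^(t), q(t) = 5e^(5t) - 6e^(t)

Coefficient matrix A = [[1, 0], [-12, 5]].
Characteristic polynomial det(A - λI) = λ^2 - 6λ + 5 = 0.
Eigenvalues λ = 1, 5.
For λ=1: (A-λI) row 2 is [-12, 4], so an eigenvector is (-1, -3).
For λ=5: (A-λI) row 1 is [-4, 0], so an eigenvector is (0, 1).
General solution: K_1e^(t)(-1,-3) + K_2e^(5t)(0,1).
Applying p(0)=-2, q(0)=-1 gives K_1=2, K_2=5.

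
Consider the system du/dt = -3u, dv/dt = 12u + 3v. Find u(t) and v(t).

Coefficient matrix A = [[-3, 0], [12, 3]].
Characteristic polynomial det(A - λI) = λ^2 - 9 = 0.
Eigenvalues λ = 3, -3.
For λ=3: (A-λI) row 1 is [-6, 0], so an eigenvector is (0, 1).
For λ=-3: (A-λI) row 2 is [12, 6], so an eigenvector is (1, -2).
General solution: c_1e^(3t)(0,1) + c_2e^(-3t)(1,-2).

u(t) = c_2e^(-3t), v(t) = c_1e^(3t) - 2c_2e^(-3t)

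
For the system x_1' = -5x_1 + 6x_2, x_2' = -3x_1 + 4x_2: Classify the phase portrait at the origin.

saddle

A = [[-5,6],[-3,4]]; det(A-λI) = λ^2 + λ - 2.
λ = 1, -2: opposite signs.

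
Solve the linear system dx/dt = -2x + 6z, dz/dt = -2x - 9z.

x(t) = -3K_1e^(-6t) + 2K_2e^(-5t), z(t) = 2K_1e^(-6t) - K_2e^(-5t)

Coefficient matrix A = [[-2, 6], [-2, -9]].
Characteristic polynomial det(A - λI) = λ^2 + 11λ + 30 = 0.
Eigenvalues λ = -6, -5.
For λ=-6: (A-λI) row 1 is [4, 6], so an eigenvector is (-3, 2).
For λ=-5: (A-λI) row 1 is [3, 6], so an eigenvector is (2, -1).
General solution: K_1e^(-6t)(-3,2) + K_2e^(-5t)(2,-1).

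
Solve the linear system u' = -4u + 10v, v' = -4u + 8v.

Coefficient matrix A = [[-4, 10], [-4, 8]].
Characteristic polynomial det(A - λI) = λ^2 - 4λ + 8 = 0.
Eigenvalues λ = 2 ± 2i (complex conjugate pair).
For λ=2+2i: an eigenvector is (2,1) - i(-1,-1) = (2 + i, 1 + i).
A real fundamental pair from Re and Im of e^((2+2i)t)v: X_1 = e^(2t)(cos(2t)·(2,1) + sin(2t)·(-1,-1)), X_2 = e^(2t)(sin(2t)·(2,1) - cos(2t)·(-1,-1)).
General solution: C_1X_1 + C_2X_2.

u(t) = -C_1e^(2t)sin(2t) + 2C_1e^(2t)cos(2t) + 2C_2e^(2t)sin(2t) + C_2e^(2t)cos(2t), v(t) = -C_1e^(2t)sin(2t) + C_1e^(2t)cos(2t) + C_2e^(2t)sin(2t) + C_2e^(2t)cos(2t)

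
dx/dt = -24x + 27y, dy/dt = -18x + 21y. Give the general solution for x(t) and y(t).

x(t) = c_1e^(3t) - 3c_2e^(-6t), y(t) = c_1e^(3t) - 2c_2e^(-6t)

Coefficient matrix A = [[-24, 27], [-18, 21]].
Characteristic polynomial det(A - λI) = λ^2 + 3λ - 18 = 0.
Eigenvalues λ = 3, -6.
For λ=3: (A-λI) row 1 is [-27, 27], so an eigenvector is (1, 1).
For λ=-6: (A-λI) row 1 is [-18, 27], so an eigenvector is (-3, -2).
General solution: c_1e^(3t)(1,1) + c_2e^(-6t)(-3,-2).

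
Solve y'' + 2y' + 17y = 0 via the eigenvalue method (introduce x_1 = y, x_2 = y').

Let x_1 = y, x_2 = y'. Then x_1' = x_2 and x_2' = -17x_1 - 2x_2.
A = [[0,1],[-17,-2]]; det(A-λI) = λ^2 + 2λ + 17.
Eigenvalues λ = -1 ± 4i.

y(t) = K_1e^(-t)cos(4t) + K_2e^(-t)sin(4t)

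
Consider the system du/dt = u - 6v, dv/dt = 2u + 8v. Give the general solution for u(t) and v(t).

u(t) = -3c_1e^(5t) + 2c_2e^(4t), v(t) = 2c_1e^(5t) - c_2e^(4t)

Coefficient matrix A = [[1, -6], [2, 8]].
Characteristic polynomial det(A - λI) = λ^2 - 9λ + 20 = 0.
Eigenvalues λ = 5, 4.
For λ=5: (A-λI) row 1 is [-4, -6], so an eigenvector is (-3, 2).
For λ=4: (A-λI) row 1 is [-3, -6], so an eigenvector is (2, -1).
General solution: c_1e^(5t)(-3,2) + c_2e^(4t)(2,-1).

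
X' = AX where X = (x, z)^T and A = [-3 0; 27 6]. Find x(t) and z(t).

x(t) = -C_2e^(-3t), z(t) = -C_1e^(6t) + 3C_2e^(-3t)

Coefficient matrix A = [[-3, 0], [27, 6]].
Characteristic polynomial det(A - λI) = λ^2 - 3λ - 18 = 0.
Eigenvalues λ = 6, -3.
For λ=6: (A-λI) row 1 is [-9, 0], so an eigenvector is (0, -1).
For λ=-3: (A-λI) row 2 is [27, 9], so an eigenvector is (-1, 3).
General solution: C_1e^(6t)(0,-1) + C_2e^(-3t)(-1,3).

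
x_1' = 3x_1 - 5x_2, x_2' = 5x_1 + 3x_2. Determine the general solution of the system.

x_1(t) = c_1e^(3t)sin(5t) - c_2e^(3t)cos(5t), x_2(t) = -c_1e^(3t)cos(5t) - c_2e^(3t)sin(5t)

Coefficient matrix A = [[3, -5], [5, 3]].
Characteristic polynomial det(A - λI) = λ^2 - 6λ + 34 = 0.
Eigenvalues λ = 3 ± 5i (complex conjugate pair).
For λ=3+5i: an eigenvector is (0,-1) - i(1,0) = (0 - i, -1).
A real fundamental pair from Re and Im of e^((3+5i)t)v: X_1 = e^(3t)(cos(5t)·(0,-1) + sin(5t)·(1,0)), X_2 = e^(3t)(sin(5t)·(0,-1) - cos(5t)·(1,0)).
General solution: c_1X_1 + c_2X_2.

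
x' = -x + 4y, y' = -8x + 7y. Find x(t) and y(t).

x(t) = c_1e^(3t)cos(4t) + c_2e^(3t)sin(4t), y(t) = -c_1e^(3t)sin(4t) + c_1e^(3t)cos(4t) + c_2e^(3t)sin(4t) + c_2e^(3t)cos(4t)

Coefficient matrix A = [[-1, 4], [-8, 7]].
Characteristic polynomial det(A - λI) = λ^2 - 6λ + 25 = 0.
Eigenvalues λ = 3 ± 4i (complex conjugate pair).
For λ=3+4i: an eigenvector is (1,1) - i(0,-1) = (1, 1 + i).
A real fundamental pair from Re and Im of e^((3+4i)t)v: X_1 = e^(3t)(cos(4t)·(1,1) + sin(4t)·(0,-1)), X_2 = e^(3t)(sin(4t)·(1,1) - cos(4t)·(0,-1)).
General solution: c_1X_1 + c_2X_2.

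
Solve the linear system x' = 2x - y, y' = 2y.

x(t) = -C_1e^(2t) - C_2te^(2t) - 2C_2e^(2t), y(t) = C_2e^(2t)

Coefficient matrix A = [[2, -1], [0, 2]].
Characteristic polynomial det(A - λI) = λ^2 - 4λ + 4 = 0.
Single eigenvalue λ = 2 with algebraic multiplicity 2.
Eigenvector v = (-1,0); generalized eigenvector w with (A-λI)w=v is (-2,1).
General solution: e^(2t)[C_1·v + C_2·(t·v + w)].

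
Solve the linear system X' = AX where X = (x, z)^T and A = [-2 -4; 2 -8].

Coefficient matrix A = [[-2, -4], [2, -8]].
Characteristic polynomial det(A - λI) = λ^2 + 10λ + 24 = 0.
Eigenvalues λ = -6, -4.
For λ=-6: (A-λI) row 1 is [4, -4], so an eigenvector is (1, 1).
For λ=-4: (A-λI) row 1 is [2, -4], so an eigenvector is (2, 1).
General solution: K_1e^(-6t)(1,1) + K_2e^(-4t)(2,1).

x(t) = K_1e^(-6t) + 2K_2e^(-4t), z(t) = K_1e^(-6t) + K_2e^(-4t)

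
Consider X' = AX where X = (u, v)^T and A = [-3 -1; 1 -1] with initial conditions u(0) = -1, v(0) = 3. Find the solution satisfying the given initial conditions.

Coefficient matrix A = [[-3, -1], [1, -1]].
Characteristic polynomial det(A - λI) = λ^2 + 4λ + 4 = 0.
Single eigenvalue λ = -2 with algebraic multiplicity 2.
Eigenvector v = (1,-1); generalized eigenvector w with (A-λI)w=v is (0,-1).
General solution: e^(-2t)[K_1·v + K_2·(t·v + w)].
Applying u(0)=-1, v(0)=3 gives K_1=-1, K_2=-2.

u(t) = -2te^(-2t) - e^(-2t), v(t) = 2te^(-2t) + 3e^(-2t)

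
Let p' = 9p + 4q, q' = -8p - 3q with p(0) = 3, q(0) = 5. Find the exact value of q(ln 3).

A = [[9,4],[-8,-3]]; eigenvalues λ = 5, 1.
Eigenvectors: (1,-1) for λ=5, (1,-2) for λ=1.
From the initial condition, c_1 = 11, c_2 = -8.
q(ln 3) = (11)(3^5)(-1) + (-8)(3^1)(-2) = -2625.

-2625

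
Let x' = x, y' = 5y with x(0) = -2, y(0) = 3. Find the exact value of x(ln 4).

A = [[1,0],[0,5]]; eigenvalues λ = 5, 1.
Eigenvectors: (0,-1) for λ=5, (1,0) for λ=1.
From the initial condition, c_1 = -3, c_2 = -2.
x(ln 4) = (-3)(4^5)(0) + (-2)(4^1)(1) = -8.

-8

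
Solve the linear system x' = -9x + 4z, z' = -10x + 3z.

x(t) = K_1e^(-3t)sin(2t) - K_1e^(-3t)cos(2t) - K_2e^(-3t)sin(2t) - K_2e^(-3t)cos(2t), z(t) = 2K_1e^(-3t)sin(2t) - K_1e^(-3t)cos(2t) - K_2e^(-3t)sin(2t) - 2K_2e^(-3t)cos(2t)

Coefficient matrix A = [[-9, 4], [-10, 3]].
Characteristic polynomial det(A - λI) = λ^2 + 6λ + 13 = 0.
Eigenvalues λ = -3 ± 2i (complex conjugate pair).
For λ=-3+2i: an eigenvector is (-1,-1) - i(1,2) = (-1 - i, -1 - 2i).
A real fundamental pair from Re and Im of e^((-3+2i)t)v: X_1 = e^(-3t)(cos(2t)·(-1,-1) + sin(2t)·(1,2)), X_2 = e^(-3t)(sin(2t)·(-1,-1) - cos(2t)·(1,2)).
General solution: K_1X_1 + K_2X_2.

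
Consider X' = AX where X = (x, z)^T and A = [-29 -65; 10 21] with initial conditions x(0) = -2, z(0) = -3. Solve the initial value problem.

x(t) = 49e^(-4t)sin(5t) - 2e^(-4t)cos(5t), z(t) = -19e^(-4t)sin(5t) - 3e^(-4t)cos(5t)

Coefficient matrix A = [[-29, -65], [10, 21]].
Characteristic polynomial det(A - λI) = λ^2 + 8λ + 41 = 0.
Eigenvalues λ = -4 ± 5i (complex conjugate pair).
For λ=-4+5i: an eigenvector is (-2,1) - i(-3,1) = (-2 + 3i, 1 - i).
A real fundamental pair from Re and Im of e^((-4+5i)t)v: X_1 = e^(-4t)(cos(5t)·(-2,1) + sin(5t)·(-3,1)), X_2 = e^(-4t)(sin(5t)·(-2,1) - cos(5t)·(-3,1)).
General solution: K_1X_1 + K_2X_2.
Applying x(0)=-2, z(0)=-3 gives K_1=-11, K_2=-8.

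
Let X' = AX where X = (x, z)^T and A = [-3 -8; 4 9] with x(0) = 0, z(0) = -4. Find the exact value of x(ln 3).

A = [[-3,-8],[4,9]]; eigenvalues λ = 1, 5.
Eigenvectors: (2,-1) for λ=1, (-1,1) for λ=5.
From the initial condition, c_1 = -4, c_2 = -8.
x(ln 3) = (-4)(3^1)(2) + (-8)(3^5)(-1) = 1920.

1920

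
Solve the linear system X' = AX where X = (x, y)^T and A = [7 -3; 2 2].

x(t) = -C_1e^(4t) - 3C_2e^(5t), y(t) = -C_1e^(4t) - 2C_2e^(5t)

Coefficient matrix A = [[7, -3], [2, 2]].
Characteristic polynomial det(A - λI) = λ^2 - 9λ + 20 = 0.
Eigenvalues λ = 4, 5.
For λ=4: (A-λI) row 1 is [3, -3], so an eigenvector is (-1, -1).
For λ=5: (A-λI) row 1 is [2, -3], so an eigenvector is (-3, -2).
General solution: C_1e^(4t)(-1,-1) + C_2e^(5t)(-3,-2).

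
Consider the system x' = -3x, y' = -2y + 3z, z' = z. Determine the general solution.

Coefficient matrix A = [[-3, 0, 0], [0, -2, 3], [0, 0, 1]].
det(A - λI) = 0 gives eigenvalues λ = -2, -3, 1.
For λ=-2: eigenvector (0,1,0).
For λ=-3: eigenvector (1,0,0).
For λ=1: eigenvector (0,1,1).
General solution: K_1e^(-2t)(0,1,0) + K_2e^(-3t)(1,0,0) + K_3e^(t)(0,1,1).

x(t) = K_2e^(-3t), y(t) = K_1e^(-2t) + K_3e^(t), z(t) = K_3e^(t)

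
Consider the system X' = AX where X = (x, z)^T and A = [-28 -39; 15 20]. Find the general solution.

x(t) = 3C_1e^(-4t)sin(3t) - 2C_1e^(-4t)cos(3t) - 2C_2e^(-4t)sin(3t) - 3C_2e^(-4t)cos(3t), z(t) = -2C_1e^(-4t)sin(3t) + C_1e^(-4t)cos(3t) + C_2e^(-4t)sin(3t) + 2C_2e^(-4t)cos(3t)

Coefficient matrix A = [[-28, -39], [15, 20]].
Characteristic polynomial det(A - λI) = λ^2 + 8λ + 25 = 0.
Eigenvalues λ = -4 ± 3i (complex conjugate pair).
For λ=-4+3i: an eigenvector is (-2,1) - i(3,-2) = (-2 - 3i, 1 + 2i).
A real fundamental pair from Re and Im of e^((-4+3i)t)v: X_1 = e^(-4t)(cos(3t)·(-2,1) + sin(3t)·(3,-2)), X_2 = e^(-4t)(sin(3t)·(-2,1) - cos(3t)·(3,-2)).
General solution: C_1X_1 + C_2X_2.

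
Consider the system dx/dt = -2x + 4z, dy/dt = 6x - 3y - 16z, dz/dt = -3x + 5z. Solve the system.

Coefficient matrix A = [[-2, 0, 4], [6, -3, -16], [-3, 0, 5]].
det(A - λI) = 0 gives eigenvalues λ = 1, -3, 2.
For λ=1: eigenvector (4,-6,3).
For λ=-3: eigenvector (0,1,0).
For λ=2: eigenvector (1,-2,1).
General solution: c_1e^(t)(4,-6,3) + c_2e^(-3t)(0,1,0) + c_3e^(2t)(1,-2,1).

x(t) = 4c_1e^(t) + c_3e^(2t), y(t) = -6c_1e^(t) + c_2e^(-3t) - 2c_3e^(2t), z(t) = 3c_1e^(t) + c_3e^(2t)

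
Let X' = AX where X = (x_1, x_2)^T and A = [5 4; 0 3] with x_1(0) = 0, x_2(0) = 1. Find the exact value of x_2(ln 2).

8

A = [[5,4],[0,3]]; eigenvalues λ = 5, 3.
Eigenvectors: (-1,0) for λ=5, (-2,1) for λ=3.
From the initial condition, c_1 = -2, c_2 = 1.
x_2(ln 2) = (-2)(2^5)(0) + (1)(2^3)(1) = 8.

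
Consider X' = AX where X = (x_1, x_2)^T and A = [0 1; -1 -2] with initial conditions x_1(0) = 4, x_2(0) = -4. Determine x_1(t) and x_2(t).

Coefficient matrix A = [[0, 1], [-1, -2]].
Characteristic polynomial det(A - λI) = λ^2 + 2λ + 1 = 0.
Single eigenvalue λ = -1 with algebraic multiplicity 2.
Eigenvector v = (1,-1); generalized eigenvector w with (A-λI)w=v is (-1,2).
General solution: e^(-t)[c_1·v + c_2·(t·v + w)].
Applying x_1(0)=4, x_2(0)=-4 gives c_1=4, c_2=0.

x_1(t) = 4e^(-t), x_2(t) = -4e^(-t)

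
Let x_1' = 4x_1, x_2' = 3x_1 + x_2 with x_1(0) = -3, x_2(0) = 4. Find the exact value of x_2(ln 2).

A = [[4,0],[3,1]]; eigenvalues λ = 4, 1.
Eigenvectors: (1,1) for λ=4, (0,-1) for λ=1.
From the initial condition, c_1 = -3, c_2 = -7.
x_2(ln 2) = (-3)(2^4)(1) + (-7)(2^1)(-1) = -34.

-34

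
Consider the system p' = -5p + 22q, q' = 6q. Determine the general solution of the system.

Coefficient matrix A = [[-5, 22], [0, 6]].
Characteristic polynomial det(A - λI) = λ^2 - λ - 30 = 0.
Eigenvalues λ = -5, 6.
For λ=-5: (A-λI) row 1 is [0, 22], so an eigenvector is (1, 0).
For λ=6: (A-λI) row 1 is [-11, 22], so an eigenvector is (-2, -1).
General solution: K_1e^(-5t)(1,0) + K_2e^(6t)(-2,-1).

p(t) = K_1e^(-5t) - 2K_2e^(6t), q(t) = -K_2e^(6t)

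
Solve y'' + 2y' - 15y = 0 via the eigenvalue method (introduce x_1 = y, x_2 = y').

Let x_1 = y, x_2 = y'. Then x_1' = x_2 and x_2' = 15x_1 - 2x_2.
A = [[0,1],[15,-2]]; det(A-λI) = λ^2 + 2λ - 15.
Eigenvalues λ = -5, 3 with eigenvectors (1,-5), (1,3).

y(t) = K_1e^(-5t) + K_2e^(3t)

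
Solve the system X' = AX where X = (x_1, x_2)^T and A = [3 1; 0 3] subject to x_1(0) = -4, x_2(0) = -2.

x_1(t) = -2te^(3t) - 4e^(3t), x_2(t) = -2e^(3t)

Coefficient matrix A = [[3, 1], [0, 3]].
Characteristic polynomial det(A - λI) = λ^2 - 6λ + 9 = 0.
Single eigenvalue λ = 3 with algebraic multiplicity 2.
Eigenvector v = (1,0); generalized eigenvector w with (A-λI)w=v is (-2,1).
General solution: e^(3t)[C_1·v + C_2·(t·v + w)].
Applying x_1(0)=-4, x_2(0)=-2 gives C_1=-8, C_2=-2.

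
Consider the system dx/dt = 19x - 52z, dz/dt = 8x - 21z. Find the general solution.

Coefficient matrix A = [[19, -52], [8, -21]].
Characteristic polynomial det(A - λI) = λ^2 + 2λ + 17 = 0.
Eigenvalues λ = -1 ± 4i (complex conjugate pair).
For λ=-1+4i: an eigenvector is (-2,-1) - i(3,1) = (-2 - 3i, -1 - i).
A real fundamental pair from Re and Im of e^((-1+4i)t)v: X_1 = e^(-t)(cos(4t)·(-2,-1) + sin(4t)·(3,1)), X_2 = e^(-t)(sin(4t)·(-2,-1) - cos(4t)·(3,1)).
General solution: C_1X_1 + C_2X_2.

x(t) = 3C_1e^(-t)sin(4t) - 2C_1e^(-t)cos(4t) - 2C_2e^(-t)sin(4t) - 3C_2e^(-t)cos(4t), z(t) = C_1e^(-t)sin(4t) - C_1e^(-t)cos(4t) - C_2e^(-t)sin(4t) - C_2e^(-t)cos(4t)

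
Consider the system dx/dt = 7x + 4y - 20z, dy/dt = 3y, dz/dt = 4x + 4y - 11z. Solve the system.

x(t) = 5K_1e^(-t) + 2K_2e^(-3t) - K_3e^(3t), y(t) = K_3e^(3t), z(t) = 2K_1e^(-t) + K_2e^(-3t)

Coefficient matrix A = [[7, 4, -20], [0, 3, 0], [4, 4, -11]].
det(A - λI) = 0 gives eigenvalues λ = -1, -3, 3.
For λ=-1: eigenvector (5,0,2).
For λ=-3: eigenvector (2,0,1).
For λ=3: eigenvector (-1,1,0).
General solution: K_1e^(-t)(5,0,2) + K_2e^(-3t)(2,0,1) + K_3e^(3t)(-1,1,0).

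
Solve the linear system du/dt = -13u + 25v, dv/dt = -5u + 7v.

Coefficient matrix A = [[-13, 25], [-5, 7]].
Characteristic polynomial det(A - λI) = λ^2 + 6λ + 34 = 0.
Eigenvalues λ = -3 ± 5i (complex conjugate pair).
For λ=-3+5i: an eigenvector is (2,1) - i(1,0) = (2 - i, 1).
A real fundamental pair from Re and Im of e^((-3+5i)t)v: X_1 = e^(-3t)(cos(5t)·(2,1) + sin(5t)·(1,0)), X_2 = e^(-3t)(sin(5t)·(2,1) - cos(5t)·(1,0)).
General solution: K_1X_1 + K_2X_2.

u(t) = K_1e^(-3t)sin(5t) + 2K_1e^(-3t)cos(5t) + 2K_2e^(-3t)sin(5t) - K_2e^(-3t)cos(5t), v(t) = K_1e^(-3t)cos(5t) + K_2e^(-3t)sin(5t)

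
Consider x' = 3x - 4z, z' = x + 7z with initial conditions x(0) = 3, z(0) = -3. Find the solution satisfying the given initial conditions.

x(t) = 6te^(5t) + 3e^(5t), z(t) = -3te^(5t) - 3e^(5t)

Coefficient matrix A = [[3, -4], [1, 7]].
Characteristic polynomial det(A - λI) = λ^2 - 10λ + 25 = 0.
Single eigenvalue λ = 5 with algebraic multiplicity 2.
Eigenvector v = (-2,1); generalized eigenvector w with (A-λI)w=v is (1,0).
General solution: e^(5t)[K_1·v + K_2·(t·v + w)].
Applying x(0)=3, z(0)=-3 gives K_1=-3, K_2=-3.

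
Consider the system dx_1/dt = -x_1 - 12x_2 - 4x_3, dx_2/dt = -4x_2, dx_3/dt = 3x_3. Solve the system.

x_1(t) = -c_1e^(3t) + 4c_2e^(-4t) + c_3e^(-t), x_2(t) = c_2e^(-4t), x_3(t) = c_1e^(3t)

Coefficient matrix A = [[-1, -12, -4], [0, -4, 0], [0, 0, 3]].
det(A - λI) = 0 gives eigenvalues λ = 3, -4, -1.
For λ=3: eigenvector (-1,0,1).
For λ=-4: eigenvector (4,1,0).
For λ=-1: eigenvector (1,0,0).
General solution: c_1e^(3t)(-1,0,1) + c_2e^(-4t)(4,1,0) + c_3e^(-t)(1,0,0).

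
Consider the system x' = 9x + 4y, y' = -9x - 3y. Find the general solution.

Coefficient matrix A = [[9, 4], [-9, -3]].
Characteristic polynomial det(A - λI) = λ^2 - 6λ + 9 = 0.
Single eigenvalue λ = 3 with algebraic multiplicity 2.
Eigenvector v = (-2,3); generalized eigenvector w with (A-λI)w=v is (1,-2).
General solution: e^(3t)[K_1·v + K_2·(t·v + w)].

x(t) = -2K_1e^(3t) - 2K_2te^(3t) + K_2e^(3t), y(t) = 3K_1e^(3t) + 3K_2te^(3t) - 2K_2e^(3t)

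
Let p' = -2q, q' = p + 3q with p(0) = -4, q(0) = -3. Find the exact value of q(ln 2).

A = [[0,-2],[1,3]]; eigenvalues λ = 1, 2.
Eigenvectors: (2,-1) for λ=1, (-1,1) for λ=2.
From the initial condition, c_1 = -7, c_2 = -10.
q(ln 2) = (-7)(2^1)(-1) + (-10)(2^2)(1) = -26.

-26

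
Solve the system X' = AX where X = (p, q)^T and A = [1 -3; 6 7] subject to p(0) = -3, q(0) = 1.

Coefficient matrix A = [[1, -3], [6, 7]].
Characteristic polynomial det(A - λI) = λ^2 - 8λ + 25 = 0.
Eigenvalues λ = 4 ± 3i (complex conjugate pair).
For λ=4+3i: an eigenvector is (0,-1) - i(1,-1) = (0 - i, -1 + i).
A real fundamental pair from Re and Im of e^((4+3i)t)v: X_1 = e^(4t)(cos(3t)·(0,-1) + sin(3t)·(1,-1)), X_2 = e^(4t)(sin(3t)·(0,-1) - cos(3t)·(1,-1)).
General solution: K_1X_1 + K_2X_2.
Applying p(0)=-3, q(0)=1 gives K_1=2, K_2=3.

p(t) = 2e^(4t)sin(3t) - 3e^(4t)cos(3t), q(t) = -5e^(4t)sin(3t) + e^(4t)cos(3t)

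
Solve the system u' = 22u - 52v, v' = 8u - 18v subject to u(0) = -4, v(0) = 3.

u(t) = -59e^(2t)sin(4t) - 4e^(2t)cos(4t), v(t) = -23e^(2t)sin(4t) + 3e^(2t)cos(4t)

Coefficient matrix A = [[22, -52], [8, -18]].
Characteristic polynomial det(A - λI) = λ^2 - 4λ + 20 = 0.
Eigenvalues λ = 2 ± 4i (complex conjugate pair).
For λ=2+4i: an eigenvector is (-2,-1) - i(3,1) = (-2 - 3i, -1 - i).
A real fundamental pair from Re and Im of e^((2+4i)t)v: X_1 = e^(2t)(cos(4t)·(-2,-1) + sin(4t)·(3,1)), X_2 = e^(2t)(sin(4t)·(-2,-1) - cos(4t)·(3,1)).
General solution: c_1X_1 + c_2X_2.
Applying u(0)=-4, v(0)=3 gives c_1=-13, c_2=10.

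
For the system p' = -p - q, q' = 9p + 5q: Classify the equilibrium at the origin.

A = [[-1,-1],[9,5]]; det(A-λI) = λ^2 - 4λ + 4.
repeated λ = 2 with a single eigenvector.

unstable improper node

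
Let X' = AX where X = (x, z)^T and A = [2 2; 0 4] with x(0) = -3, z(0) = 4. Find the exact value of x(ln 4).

A = [[2,2],[0,4]]; eigenvalues λ = 4, 2.
Eigenvectors: (1,1) for λ=4, (-1,0) for λ=2.
From the initial condition, c_1 = 4, c_2 = 7.
x(ln 4) = (4)(4^4)(1) + (7)(4^2)(-1) = 912.

912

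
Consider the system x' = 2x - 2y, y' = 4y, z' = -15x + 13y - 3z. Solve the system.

Coefficient matrix A = [[2, -2, 0], [0, 4, 0], [-15, 13, -3]].
det(A - λI) = 0 gives eigenvalues λ = 2, 4, -3.
For λ=2: eigenvector (1,0,-3).
For λ=4: eigenvector (-1,1,4).
For λ=-3: eigenvector (0,0,1).
General solution: C_1e^(2t)(1,0,-3) + C_2e^(4t)(-1,1,4) + C_3e^(-3t)(0,0,1).

x(t) = C_1e^(2t) - C_2e^(4t), y(t) = C_2e^(4t), z(t) = -3C_1e^(2t) + 4C_2e^(4t) + C_3e^(-3t)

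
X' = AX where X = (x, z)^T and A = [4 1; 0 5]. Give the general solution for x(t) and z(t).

x(t) = c_1e^(5t) - c_2e^(4t), z(t) = c_1e^(5t)

Coefficient matrix A = [[4, 1], [0, 5]].
Characteristic polynomial det(A - λI) = λ^2 - 9λ + 20 = 0.
Eigenvalues λ = 5, 4.
For λ=5: (A-λI) row 1 is [-1, 1], so an eigenvector is (1, 1).
For λ=4: (A-λI) row 1 is [0, 1], so an eigenvector is (-1, 0).
General solution: c_1e^(5t)(1,1) + c_2e^(4t)(-1,0).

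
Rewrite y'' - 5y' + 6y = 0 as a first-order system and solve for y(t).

Let x_1 = y, x_2 = y'. Then x_1' = x_2 and x_2' = -6x_1 + 5x_2.
A = [[0,1],[-6,5]]; det(A-λI) = λ^2 - 5λ + 6.
Eigenvalues λ = 3, 2 with eigenvectors (1,3), (1,2).

y(t) = C_1e^(3t) + C_2e^(2t)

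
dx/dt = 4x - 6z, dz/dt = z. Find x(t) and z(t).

x(t) = 2c_1e^(t) - c_2e^(4t), z(t) = c_1e^(t)

Coefficient matrix A = [[4, -6], [0, 1]].
Characteristic polynomial det(A - λI) = λ^2 - 5λ + 4 = 0.
Eigenvalues λ = 1, 4.
For λ=1: (A-λI) row 1 is [3, -6], so an eigenvector is (2, 1).
For λ=4: (A-λI) row 1 is [0, -6], so an eigenvector is (-1, 0).
General solution: c_1e^(t)(2,1) + c_2e^(4t)(-1,0).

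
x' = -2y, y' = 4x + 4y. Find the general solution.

Coefficient matrix A = [[0, -2], [4, 4]].
Characteristic polynomial det(A - λI) = λ^2 - 4λ + 8 = 0.
Eigenvalues λ = 2 ± 2i (complex conjugate pair).
For λ=2+2i: an eigenvector is (0,1) - i(-1,1) = (0 + i, 1 - i).
A real fundamental pair from Re and Im of e^((2+2i)t)v: X_1 = e^(2t)(cos(2t)·(0,1) + sin(2t)·(-1,1)), X_2 = e^(2t)(sin(2t)·(0,1) - cos(2t)·(-1,1)).
General solution: c_1X_1 + c_2X_2.

x(t) = -c_1e^(2t)sin(2t) + c_2e^(2t)cos(2t), y(t) = c_1e^(2t)sin(2t) + c_1e^(2t)cos(2t) + c_2e^(2t)sin(2t) - c_2e^(2t)cos(2t)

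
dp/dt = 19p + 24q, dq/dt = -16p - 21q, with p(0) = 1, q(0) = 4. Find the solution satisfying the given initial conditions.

p(t) = 15e^(3t) - 14e^(-5t), q(t) = -10e^(3t) + 14e^(-5t)

Coefficient matrix A = [[19, 24], [-16, -21]].
Characteristic polynomial det(A - λI) = λ^2 + 2λ - 15 = 0.
Eigenvalues λ = 3, -5.
For λ=3: (A-λI) row 1 is [16, 24], so an eigenvector is (3, -2).
For λ=-5: (A-λI) row 1 is [24, 24], so an eigenvector is (1, -1).
General solution: c_1e^(3t)(3,-2) + c_2e^(-5t)(1,-1).
Applying p(0)=1, q(0)=4 gives c_1=5, c_2=-14.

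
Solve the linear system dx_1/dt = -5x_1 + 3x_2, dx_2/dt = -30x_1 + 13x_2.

Coefficient matrix A = [[-5, 3], [-30, 13]].
Characteristic polynomial det(A - λI) = λ^2 - 8λ + 25 = 0.
Eigenvalues λ = 4 ± 3i (complex conjugate pair).
For λ=4+3i: an eigenvector is (-1,-3) - i(0,1) = (-1, -3 - i).
A real fundamental pair from Re and Im of e^((4+3i)t)v: X_1 = e^(4t)(cos(3t)·(-1,-3) + sin(3t)·(0,1)), X_2 = e^(4t)(sin(3t)·(-1,-3) - cos(3t)·(0,1)).
General solution: c_1X_1 + c_2X_2.

x_1(t) = -c_1e^(4t)cos(3t) - c_2e^(4t)sin(3t), x_2(t) = c_1e^(4t)sin(3t) - 3c_1e^(4t)cos(3t) - 3c_2e^(4t)sin(3t) - c_2e^(4t)cos(3t)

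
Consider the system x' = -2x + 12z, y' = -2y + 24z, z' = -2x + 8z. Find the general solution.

x(t) = 3c_2e^(2t) + 2c_3e^(4t), y(t) = c_1e^(-2t) + 6c_2e^(2t) + 4c_3e^(4t), z(t) = c_2e^(2t) + c_3e^(4t)

Coefficient matrix A = [[-2, 0, 12], [0, -2, 24], [-2, 0, 8]].
det(A - λI) = 0 gives eigenvalues λ = -2, 2, 4.
For λ=-2: eigenvector (0,1,0).
For λ=2: eigenvector (3,6,1).
For λ=4: eigenvector (2,4,1).
General solution: c_1e^(-2t)(0,1,0) + c_2e^(2t)(3,6,1) + c_3e^(4t)(2,4,1).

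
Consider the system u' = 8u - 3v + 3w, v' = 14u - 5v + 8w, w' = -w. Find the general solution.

Coefficient matrix A = [[8, -3, 3], [14, -5, 8], [0, 0, -1]].
det(A - λI) = 0 gives eigenvalues λ = -1, 1, 2.
For λ=-1: eigenvector (-2,-5,1).
For λ=1: eigenvector (3,7,0).
For λ=2: eigenvector (1,2,0).
General solution: c_1e^(-t)(-2,-5,1) + c_2e^(t)(3,7,0) + c_3e^(2t)(1,2,0).

u(t) = -2c_1e^(-t) + 3c_2e^(t) + c_3e^(2t), v(t) = -5c_1e^(-t) + 7c_2e^(t) + 2c_3e^(2t), w(t) = c_1e^(-t)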